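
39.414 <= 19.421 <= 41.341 False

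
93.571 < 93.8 True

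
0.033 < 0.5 True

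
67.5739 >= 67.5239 True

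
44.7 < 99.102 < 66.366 False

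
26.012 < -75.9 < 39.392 False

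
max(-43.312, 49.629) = 49.629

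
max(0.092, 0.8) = 0.8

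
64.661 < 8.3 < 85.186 False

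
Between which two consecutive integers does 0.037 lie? 0 and 1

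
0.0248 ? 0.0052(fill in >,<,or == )>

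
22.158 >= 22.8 False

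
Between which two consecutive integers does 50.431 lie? 50 and 51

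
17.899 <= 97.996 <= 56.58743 False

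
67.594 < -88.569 False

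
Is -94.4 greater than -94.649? Yes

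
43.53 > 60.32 False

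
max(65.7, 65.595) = 65.7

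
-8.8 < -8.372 True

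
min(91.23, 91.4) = 91.23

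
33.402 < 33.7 True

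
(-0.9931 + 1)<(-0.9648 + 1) True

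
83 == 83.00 True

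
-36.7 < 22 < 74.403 True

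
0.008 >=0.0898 False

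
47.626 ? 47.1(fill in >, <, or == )>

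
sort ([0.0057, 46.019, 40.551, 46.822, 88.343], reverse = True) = [88.343, 46.822, 46.019, 40.551, 0.0057]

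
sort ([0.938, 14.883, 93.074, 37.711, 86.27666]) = [0.938, 14.883, 37.711, 86.27666, 93.074]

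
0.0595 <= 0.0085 False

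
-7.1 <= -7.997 False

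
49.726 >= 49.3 True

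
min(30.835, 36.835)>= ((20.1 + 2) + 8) True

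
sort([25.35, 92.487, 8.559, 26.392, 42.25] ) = [8.559, 25.35, 26.392, 42.25, 92.487]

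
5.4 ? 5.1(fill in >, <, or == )>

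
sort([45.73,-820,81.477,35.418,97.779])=[-820,35.418,45.73,81.477,97.779]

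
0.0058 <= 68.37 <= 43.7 False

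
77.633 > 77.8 False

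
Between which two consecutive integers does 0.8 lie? 0 and 1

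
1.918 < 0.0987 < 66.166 False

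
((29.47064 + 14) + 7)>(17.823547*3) False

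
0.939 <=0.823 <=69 False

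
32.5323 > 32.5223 True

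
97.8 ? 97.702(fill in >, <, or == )>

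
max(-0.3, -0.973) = -0.3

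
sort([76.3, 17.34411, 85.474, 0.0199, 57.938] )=[0.0199, 17.34411, 57.938, 76.3, 85.474]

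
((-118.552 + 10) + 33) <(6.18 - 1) True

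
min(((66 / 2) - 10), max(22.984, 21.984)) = 22.984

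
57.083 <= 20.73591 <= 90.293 False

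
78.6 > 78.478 True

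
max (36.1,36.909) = 36.909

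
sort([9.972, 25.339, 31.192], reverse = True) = [31.192, 25.339, 9.972]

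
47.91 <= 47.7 False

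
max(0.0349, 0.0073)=0.0349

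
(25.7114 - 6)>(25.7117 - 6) False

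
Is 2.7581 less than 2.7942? Yes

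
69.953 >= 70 False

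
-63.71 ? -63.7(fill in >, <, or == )<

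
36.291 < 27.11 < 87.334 False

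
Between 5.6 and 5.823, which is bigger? 5.823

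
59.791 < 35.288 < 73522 False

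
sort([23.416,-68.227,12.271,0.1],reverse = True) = [23.416,12.271,0.1,-68.227]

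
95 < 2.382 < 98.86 False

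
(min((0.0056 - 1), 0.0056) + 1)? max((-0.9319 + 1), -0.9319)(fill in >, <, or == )<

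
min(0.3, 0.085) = 0.085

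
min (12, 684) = 12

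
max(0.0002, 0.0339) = 0.0339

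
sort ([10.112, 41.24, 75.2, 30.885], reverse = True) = [75.2, 41.24, 30.885, 10.112]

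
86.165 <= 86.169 True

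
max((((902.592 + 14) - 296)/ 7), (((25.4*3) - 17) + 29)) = 88.656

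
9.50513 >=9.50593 False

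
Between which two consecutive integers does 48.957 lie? 48 and 49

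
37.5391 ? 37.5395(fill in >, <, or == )<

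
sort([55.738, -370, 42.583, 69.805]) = [-370, 42.583, 55.738, 69.805]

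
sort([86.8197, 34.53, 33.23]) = [33.23, 34.53, 86.8197]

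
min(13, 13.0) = 13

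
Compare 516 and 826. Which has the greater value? 826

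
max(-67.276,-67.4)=-67.276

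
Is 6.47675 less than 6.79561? Yes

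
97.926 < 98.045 True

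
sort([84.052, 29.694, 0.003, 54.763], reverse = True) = [84.052, 54.763, 29.694, 0.003]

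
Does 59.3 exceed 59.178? Yes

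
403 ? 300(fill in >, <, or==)>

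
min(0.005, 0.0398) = 0.005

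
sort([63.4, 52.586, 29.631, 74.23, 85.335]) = [29.631, 52.586, 63.4, 74.23, 85.335]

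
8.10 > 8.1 False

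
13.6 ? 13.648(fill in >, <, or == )<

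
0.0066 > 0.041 False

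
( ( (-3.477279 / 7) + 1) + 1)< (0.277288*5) False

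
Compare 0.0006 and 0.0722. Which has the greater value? 0.0722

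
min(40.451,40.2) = 40.2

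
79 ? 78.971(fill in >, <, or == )>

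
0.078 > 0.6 False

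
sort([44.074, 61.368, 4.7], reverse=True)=[61.368, 44.074, 4.7]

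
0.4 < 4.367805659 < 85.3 True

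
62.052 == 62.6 False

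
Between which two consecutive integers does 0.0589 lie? 0 and 1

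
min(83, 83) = 83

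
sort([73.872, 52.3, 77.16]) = [52.3, 73.872, 77.16]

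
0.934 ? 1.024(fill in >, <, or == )<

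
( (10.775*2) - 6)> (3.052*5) True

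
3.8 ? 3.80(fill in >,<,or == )==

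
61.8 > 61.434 True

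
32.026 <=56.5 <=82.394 True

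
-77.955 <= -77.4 True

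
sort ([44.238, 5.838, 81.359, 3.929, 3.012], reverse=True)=[81.359, 44.238, 5.838, 3.929, 3.012]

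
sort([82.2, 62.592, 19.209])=[19.209, 62.592, 82.2]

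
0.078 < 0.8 True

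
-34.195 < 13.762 True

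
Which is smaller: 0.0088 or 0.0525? 0.0088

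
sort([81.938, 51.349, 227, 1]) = [1, 51.349, 81.938, 227]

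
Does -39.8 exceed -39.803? Yes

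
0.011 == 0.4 False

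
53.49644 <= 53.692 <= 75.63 True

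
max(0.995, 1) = 1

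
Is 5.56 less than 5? No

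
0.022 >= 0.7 False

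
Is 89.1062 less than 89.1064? Yes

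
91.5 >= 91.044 True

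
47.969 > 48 False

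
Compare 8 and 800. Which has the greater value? 800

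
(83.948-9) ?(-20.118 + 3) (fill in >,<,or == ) >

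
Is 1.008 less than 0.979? No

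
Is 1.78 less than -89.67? No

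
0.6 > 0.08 True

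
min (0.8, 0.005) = 0.005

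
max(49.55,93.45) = 93.45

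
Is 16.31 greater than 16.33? No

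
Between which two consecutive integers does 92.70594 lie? 92 and 93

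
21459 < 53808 True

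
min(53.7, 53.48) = 53.48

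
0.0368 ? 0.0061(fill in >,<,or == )>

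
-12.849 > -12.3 False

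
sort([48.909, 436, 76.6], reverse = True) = [436, 76.6, 48.909]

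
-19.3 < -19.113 True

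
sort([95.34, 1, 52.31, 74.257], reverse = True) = [95.34, 74.257, 52.31, 1]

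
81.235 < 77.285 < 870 False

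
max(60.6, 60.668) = 60.668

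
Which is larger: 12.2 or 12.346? 12.346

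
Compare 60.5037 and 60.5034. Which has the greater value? 60.5037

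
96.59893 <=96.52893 False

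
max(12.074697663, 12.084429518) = 12.084429518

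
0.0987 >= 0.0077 True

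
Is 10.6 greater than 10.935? No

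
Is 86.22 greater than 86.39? No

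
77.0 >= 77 True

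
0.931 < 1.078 True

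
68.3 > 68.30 False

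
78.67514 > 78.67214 True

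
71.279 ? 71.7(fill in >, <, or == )<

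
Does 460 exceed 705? No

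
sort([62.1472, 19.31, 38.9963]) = [19.31, 38.9963, 62.1472]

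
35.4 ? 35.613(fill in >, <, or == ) <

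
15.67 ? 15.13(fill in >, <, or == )>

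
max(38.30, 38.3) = 38.3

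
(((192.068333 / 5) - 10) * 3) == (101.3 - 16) False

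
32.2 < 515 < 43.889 False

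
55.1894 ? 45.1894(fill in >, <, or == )>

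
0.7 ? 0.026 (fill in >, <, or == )>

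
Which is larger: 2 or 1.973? 2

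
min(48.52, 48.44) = 48.44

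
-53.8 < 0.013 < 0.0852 True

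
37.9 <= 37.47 False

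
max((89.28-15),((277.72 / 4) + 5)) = 74.43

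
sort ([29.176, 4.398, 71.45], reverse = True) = [71.45, 29.176, 4.398]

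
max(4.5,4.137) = 4.5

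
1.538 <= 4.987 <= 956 True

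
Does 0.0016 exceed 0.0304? No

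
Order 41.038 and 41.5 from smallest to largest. 41.038, 41.5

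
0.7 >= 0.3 True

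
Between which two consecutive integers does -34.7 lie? -35 and -34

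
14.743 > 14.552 True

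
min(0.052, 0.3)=0.052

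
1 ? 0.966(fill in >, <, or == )>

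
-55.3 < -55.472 False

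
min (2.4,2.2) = 2.2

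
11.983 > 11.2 True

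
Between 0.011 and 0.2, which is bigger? 0.2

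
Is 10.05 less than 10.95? Yes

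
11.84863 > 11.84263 True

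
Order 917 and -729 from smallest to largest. -729, 917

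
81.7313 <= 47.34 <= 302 False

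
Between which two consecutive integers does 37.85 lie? 37 and 38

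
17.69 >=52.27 False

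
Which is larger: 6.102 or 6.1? 6.102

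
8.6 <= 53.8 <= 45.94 False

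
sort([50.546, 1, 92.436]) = [1, 50.546, 92.436]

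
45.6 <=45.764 True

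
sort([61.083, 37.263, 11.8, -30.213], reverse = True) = [61.083, 37.263, 11.8, -30.213]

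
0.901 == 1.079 False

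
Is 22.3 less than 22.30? No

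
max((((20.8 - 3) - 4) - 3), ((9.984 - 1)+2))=10.984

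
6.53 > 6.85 False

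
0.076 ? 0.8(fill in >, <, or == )<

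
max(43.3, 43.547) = 43.547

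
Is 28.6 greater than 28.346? Yes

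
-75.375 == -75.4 False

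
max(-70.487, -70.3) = -70.3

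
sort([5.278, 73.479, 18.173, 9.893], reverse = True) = [73.479, 18.173, 9.893, 5.278]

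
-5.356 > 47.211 False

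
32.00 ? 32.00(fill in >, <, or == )==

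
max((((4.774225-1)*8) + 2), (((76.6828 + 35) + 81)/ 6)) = 32.1938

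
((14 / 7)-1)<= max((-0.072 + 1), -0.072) False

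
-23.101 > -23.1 False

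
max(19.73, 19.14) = 19.73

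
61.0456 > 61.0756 False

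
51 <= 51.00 True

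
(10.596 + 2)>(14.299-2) True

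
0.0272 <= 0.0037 False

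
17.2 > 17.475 False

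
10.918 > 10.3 True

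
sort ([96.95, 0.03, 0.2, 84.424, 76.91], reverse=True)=[96.95, 84.424, 76.91, 0.2, 0.03]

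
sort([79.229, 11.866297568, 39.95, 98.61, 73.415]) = [11.866297568, 39.95, 73.415, 79.229, 98.61]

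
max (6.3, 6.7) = 6.7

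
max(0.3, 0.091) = 0.3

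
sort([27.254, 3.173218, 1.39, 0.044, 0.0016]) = [0.0016, 0.044, 1.39, 3.173218, 27.254]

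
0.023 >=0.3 False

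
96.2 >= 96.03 True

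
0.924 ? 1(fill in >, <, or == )<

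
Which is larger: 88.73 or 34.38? 88.73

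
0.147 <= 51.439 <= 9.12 False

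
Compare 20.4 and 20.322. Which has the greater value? 20.4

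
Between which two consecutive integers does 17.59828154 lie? 17 and 18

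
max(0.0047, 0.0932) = 0.0932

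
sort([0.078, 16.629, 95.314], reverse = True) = [95.314, 16.629, 0.078]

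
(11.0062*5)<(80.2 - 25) True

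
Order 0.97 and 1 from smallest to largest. 0.97,1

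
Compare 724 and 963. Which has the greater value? 963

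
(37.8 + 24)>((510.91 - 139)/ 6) False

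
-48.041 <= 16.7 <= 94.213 True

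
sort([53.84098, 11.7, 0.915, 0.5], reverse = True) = [53.84098, 11.7, 0.915, 0.5]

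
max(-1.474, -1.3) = -1.3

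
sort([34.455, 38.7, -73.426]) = [-73.426, 34.455, 38.7]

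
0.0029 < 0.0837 True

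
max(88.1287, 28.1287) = 88.1287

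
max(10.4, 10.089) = 10.4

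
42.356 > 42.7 False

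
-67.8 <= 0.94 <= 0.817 False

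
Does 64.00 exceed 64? No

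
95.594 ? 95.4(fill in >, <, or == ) >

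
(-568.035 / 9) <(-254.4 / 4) False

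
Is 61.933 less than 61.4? No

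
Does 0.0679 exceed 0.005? Yes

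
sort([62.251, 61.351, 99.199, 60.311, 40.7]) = [40.7, 60.311, 61.351, 62.251, 99.199]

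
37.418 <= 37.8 True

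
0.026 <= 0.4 True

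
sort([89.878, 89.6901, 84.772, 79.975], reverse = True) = [89.878, 89.6901, 84.772, 79.975]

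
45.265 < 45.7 True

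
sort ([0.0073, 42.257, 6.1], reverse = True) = [42.257, 6.1, 0.0073]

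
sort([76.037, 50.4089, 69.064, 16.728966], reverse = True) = [76.037, 69.064, 50.4089, 16.728966]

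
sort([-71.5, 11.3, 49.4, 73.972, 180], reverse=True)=[180, 73.972, 49.4, 11.3, -71.5]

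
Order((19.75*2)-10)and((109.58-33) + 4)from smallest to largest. ((19.75*2)-10), ((109.58-33) + 4)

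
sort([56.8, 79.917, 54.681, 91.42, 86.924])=[54.681, 56.8, 79.917, 86.924, 91.42]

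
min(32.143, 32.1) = 32.1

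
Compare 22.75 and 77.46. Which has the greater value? 77.46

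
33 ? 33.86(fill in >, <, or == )<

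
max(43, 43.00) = 43.00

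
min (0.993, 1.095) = 0.993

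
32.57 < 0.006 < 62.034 False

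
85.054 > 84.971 True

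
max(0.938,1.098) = 1.098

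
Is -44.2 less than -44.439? No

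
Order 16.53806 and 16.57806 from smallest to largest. 16.53806, 16.57806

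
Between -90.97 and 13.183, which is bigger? 13.183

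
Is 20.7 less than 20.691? No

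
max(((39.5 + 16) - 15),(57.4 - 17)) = 40.5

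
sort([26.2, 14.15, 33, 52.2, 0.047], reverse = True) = [52.2, 33, 26.2, 14.15, 0.047]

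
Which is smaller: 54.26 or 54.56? 54.26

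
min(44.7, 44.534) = 44.534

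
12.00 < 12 False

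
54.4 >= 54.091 True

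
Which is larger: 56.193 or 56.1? 56.193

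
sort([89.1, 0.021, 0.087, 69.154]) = [0.021, 0.087, 69.154, 89.1]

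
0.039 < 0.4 True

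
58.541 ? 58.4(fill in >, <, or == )>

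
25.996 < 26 True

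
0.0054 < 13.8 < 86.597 True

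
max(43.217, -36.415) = 43.217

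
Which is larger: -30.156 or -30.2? -30.156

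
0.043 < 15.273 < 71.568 True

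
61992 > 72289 False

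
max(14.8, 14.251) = 14.8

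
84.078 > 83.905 True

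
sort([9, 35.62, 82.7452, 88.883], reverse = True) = [88.883, 82.7452, 35.62, 9]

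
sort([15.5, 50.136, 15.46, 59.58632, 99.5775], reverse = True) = [99.5775, 59.58632, 50.136, 15.5, 15.46]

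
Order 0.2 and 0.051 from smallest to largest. 0.051, 0.2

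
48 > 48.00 False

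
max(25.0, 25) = 25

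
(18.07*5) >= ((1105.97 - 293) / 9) True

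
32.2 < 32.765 True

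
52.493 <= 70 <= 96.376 True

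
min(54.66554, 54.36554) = 54.36554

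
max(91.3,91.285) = 91.3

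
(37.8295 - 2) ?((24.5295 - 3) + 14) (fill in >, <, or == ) >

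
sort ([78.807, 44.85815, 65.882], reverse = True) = [78.807, 65.882, 44.85815]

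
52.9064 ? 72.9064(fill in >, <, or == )<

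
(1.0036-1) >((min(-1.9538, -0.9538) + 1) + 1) False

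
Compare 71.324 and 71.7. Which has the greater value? 71.7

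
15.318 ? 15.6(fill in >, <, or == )<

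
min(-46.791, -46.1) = -46.791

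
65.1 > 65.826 False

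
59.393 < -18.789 False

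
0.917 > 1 False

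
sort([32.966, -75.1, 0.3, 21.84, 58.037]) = [-75.1, 0.3, 21.84, 32.966, 58.037]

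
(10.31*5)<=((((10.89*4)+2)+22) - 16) True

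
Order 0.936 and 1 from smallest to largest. 0.936, 1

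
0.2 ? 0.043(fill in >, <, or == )>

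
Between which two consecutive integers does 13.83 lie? 13 and 14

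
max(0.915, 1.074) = 1.074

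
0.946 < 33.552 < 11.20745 False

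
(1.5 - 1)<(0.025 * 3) False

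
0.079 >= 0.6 False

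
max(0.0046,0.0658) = 0.0658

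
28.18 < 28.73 True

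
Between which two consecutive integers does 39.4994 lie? 39 and 40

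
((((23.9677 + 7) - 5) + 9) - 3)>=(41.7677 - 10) True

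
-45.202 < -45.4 False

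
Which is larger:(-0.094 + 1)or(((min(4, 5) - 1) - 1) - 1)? (((min(4, 5) - 1) - 1) - 1)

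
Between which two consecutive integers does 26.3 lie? 26 and 27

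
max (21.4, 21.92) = 21.92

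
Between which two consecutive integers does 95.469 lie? 95 and 96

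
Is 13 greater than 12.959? Yes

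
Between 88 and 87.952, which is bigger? 88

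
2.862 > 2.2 True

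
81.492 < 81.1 False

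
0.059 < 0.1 True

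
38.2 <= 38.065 False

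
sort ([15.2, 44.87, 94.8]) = [15.2, 44.87, 94.8]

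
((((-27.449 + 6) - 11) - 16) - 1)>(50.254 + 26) False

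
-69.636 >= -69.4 False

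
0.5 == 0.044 False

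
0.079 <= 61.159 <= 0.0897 False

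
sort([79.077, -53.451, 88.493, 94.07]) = [-53.451, 79.077, 88.493, 94.07]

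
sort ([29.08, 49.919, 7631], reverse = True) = [7631, 49.919, 29.08]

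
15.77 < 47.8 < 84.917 True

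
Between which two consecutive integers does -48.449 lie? -49 and -48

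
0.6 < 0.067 False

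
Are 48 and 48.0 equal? Yes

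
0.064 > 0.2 False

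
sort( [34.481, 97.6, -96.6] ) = [-96.6, 34.481, 97.6]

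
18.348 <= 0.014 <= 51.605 False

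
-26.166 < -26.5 False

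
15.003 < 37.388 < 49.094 True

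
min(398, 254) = 254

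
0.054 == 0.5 False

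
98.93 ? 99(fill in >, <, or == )<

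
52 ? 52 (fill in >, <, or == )==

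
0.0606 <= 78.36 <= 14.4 False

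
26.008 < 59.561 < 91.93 True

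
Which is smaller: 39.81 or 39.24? 39.24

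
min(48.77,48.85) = 48.77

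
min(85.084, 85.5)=85.084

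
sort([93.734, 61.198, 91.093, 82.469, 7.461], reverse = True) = [93.734, 91.093, 82.469, 61.198, 7.461]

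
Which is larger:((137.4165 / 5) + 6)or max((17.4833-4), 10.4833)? ((137.4165 / 5) + 6)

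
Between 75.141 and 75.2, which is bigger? 75.2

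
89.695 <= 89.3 False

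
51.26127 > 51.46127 False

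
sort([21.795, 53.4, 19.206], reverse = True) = [53.4, 21.795, 19.206]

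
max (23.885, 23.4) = 23.885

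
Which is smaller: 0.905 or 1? 0.905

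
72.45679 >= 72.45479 True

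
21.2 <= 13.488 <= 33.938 False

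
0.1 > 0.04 True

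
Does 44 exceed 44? No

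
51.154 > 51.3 False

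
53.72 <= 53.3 False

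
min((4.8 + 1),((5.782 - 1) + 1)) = 5.782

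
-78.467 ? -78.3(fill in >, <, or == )<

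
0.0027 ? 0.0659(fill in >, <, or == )<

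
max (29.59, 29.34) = 29.59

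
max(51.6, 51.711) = 51.711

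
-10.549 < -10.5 True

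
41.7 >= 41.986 False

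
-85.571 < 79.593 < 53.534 False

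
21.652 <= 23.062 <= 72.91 True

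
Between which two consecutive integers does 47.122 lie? 47 and 48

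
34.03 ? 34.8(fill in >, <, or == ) <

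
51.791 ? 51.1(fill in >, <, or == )>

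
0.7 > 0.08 True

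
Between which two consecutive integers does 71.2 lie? 71 and 72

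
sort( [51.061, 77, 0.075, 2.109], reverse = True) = [77, 51.061, 2.109, 0.075]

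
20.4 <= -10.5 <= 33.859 False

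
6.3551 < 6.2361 False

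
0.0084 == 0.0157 False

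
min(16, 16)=16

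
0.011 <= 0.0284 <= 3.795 True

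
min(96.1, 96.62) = 96.1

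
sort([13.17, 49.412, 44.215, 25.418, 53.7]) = [13.17, 25.418, 44.215, 49.412, 53.7]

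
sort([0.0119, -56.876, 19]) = [-56.876, 0.0119, 19]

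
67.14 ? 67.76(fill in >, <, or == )<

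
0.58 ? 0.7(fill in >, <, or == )<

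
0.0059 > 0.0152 False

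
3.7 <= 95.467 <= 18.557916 False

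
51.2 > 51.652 False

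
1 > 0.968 True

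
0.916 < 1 True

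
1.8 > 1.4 True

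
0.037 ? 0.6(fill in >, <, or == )<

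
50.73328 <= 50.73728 True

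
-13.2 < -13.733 False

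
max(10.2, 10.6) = 10.6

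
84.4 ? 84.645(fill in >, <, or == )<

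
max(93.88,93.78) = 93.88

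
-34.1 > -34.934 True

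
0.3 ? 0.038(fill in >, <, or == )>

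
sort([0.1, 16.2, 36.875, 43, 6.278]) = [0.1, 6.278, 16.2, 36.875, 43]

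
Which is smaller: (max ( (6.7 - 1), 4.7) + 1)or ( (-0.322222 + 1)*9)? ( (-0.322222 + 1)*9)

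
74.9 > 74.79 True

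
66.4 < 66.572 True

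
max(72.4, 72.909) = 72.909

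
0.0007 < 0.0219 True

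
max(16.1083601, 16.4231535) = 16.4231535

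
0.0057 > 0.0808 False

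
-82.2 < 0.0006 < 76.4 True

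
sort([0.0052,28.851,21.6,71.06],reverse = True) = [71.06,28.851,21.6,0.0052]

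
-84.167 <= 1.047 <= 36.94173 True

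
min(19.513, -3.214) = -3.214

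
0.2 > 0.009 True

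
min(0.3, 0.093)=0.093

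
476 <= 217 False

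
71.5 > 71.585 False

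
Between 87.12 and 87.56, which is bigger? 87.56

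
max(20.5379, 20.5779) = 20.5779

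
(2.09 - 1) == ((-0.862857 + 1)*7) False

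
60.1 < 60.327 True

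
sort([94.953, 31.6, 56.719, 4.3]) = [4.3, 31.6, 56.719, 94.953]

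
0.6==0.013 False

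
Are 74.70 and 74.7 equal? Yes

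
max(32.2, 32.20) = 32.20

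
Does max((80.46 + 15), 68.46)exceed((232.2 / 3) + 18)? Yes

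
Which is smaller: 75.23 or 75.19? 75.19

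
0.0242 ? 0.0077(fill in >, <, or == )>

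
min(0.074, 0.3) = 0.074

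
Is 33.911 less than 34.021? Yes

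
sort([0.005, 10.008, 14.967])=[0.005, 10.008, 14.967]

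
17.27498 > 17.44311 False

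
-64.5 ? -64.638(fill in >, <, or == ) >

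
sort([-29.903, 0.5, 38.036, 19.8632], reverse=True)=[38.036, 19.8632, 0.5, -29.903]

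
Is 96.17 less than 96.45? Yes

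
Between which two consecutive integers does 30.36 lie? 30 and 31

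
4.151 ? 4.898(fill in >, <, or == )<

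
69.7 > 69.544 True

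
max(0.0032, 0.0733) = 0.0733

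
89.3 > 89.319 False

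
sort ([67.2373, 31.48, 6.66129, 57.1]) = [6.66129, 31.48, 57.1, 67.2373]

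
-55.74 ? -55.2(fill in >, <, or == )<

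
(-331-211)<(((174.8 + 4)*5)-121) True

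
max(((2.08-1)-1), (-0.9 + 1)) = 0.1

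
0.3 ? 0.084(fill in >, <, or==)>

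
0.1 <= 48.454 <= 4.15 False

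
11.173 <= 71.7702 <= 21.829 False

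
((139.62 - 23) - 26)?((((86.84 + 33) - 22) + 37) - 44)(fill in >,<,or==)<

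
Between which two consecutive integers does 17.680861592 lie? 17 and 18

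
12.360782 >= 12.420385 False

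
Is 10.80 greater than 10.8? No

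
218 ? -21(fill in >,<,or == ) >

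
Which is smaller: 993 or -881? -881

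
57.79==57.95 False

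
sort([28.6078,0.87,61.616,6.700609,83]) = [0.87,6.700609,28.6078,61.616,83]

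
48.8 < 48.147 False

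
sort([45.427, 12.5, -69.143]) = [-69.143, 12.5, 45.427]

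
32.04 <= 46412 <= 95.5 False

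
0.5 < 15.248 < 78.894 True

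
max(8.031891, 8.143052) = 8.143052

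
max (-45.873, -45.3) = -45.3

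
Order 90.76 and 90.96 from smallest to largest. 90.76, 90.96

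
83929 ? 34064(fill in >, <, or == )>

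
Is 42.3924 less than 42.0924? No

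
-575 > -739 True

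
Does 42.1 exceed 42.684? No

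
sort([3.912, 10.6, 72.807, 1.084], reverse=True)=[72.807, 10.6, 3.912, 1.084]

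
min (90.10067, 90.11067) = 90.10067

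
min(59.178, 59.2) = 59.178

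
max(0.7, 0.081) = 0.7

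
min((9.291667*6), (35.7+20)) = 55.7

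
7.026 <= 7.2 True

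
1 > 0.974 True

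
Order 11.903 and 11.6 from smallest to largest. 11.6, 11.903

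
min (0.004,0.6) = 0.004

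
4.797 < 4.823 True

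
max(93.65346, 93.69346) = 93.69346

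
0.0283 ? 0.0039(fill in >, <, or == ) >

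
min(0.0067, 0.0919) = 0.0067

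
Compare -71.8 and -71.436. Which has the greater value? -71.436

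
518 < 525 True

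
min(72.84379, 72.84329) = 72.84329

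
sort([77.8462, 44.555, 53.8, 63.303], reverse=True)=[77.8462, 63.303, 53.8, 44.555]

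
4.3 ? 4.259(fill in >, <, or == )>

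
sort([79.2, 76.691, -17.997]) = [-17.997, 76.691, 79.2]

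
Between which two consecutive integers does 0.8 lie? 0 and 1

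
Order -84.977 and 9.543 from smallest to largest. -84.977, 9.543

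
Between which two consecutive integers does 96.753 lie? 96 and 97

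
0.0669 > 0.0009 True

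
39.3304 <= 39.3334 True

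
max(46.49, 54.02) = 54.02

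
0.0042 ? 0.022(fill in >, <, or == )<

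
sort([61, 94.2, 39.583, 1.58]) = [1.58, 39.583, 61, 94.2]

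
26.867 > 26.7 True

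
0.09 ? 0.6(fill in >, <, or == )<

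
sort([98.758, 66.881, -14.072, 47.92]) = [-14.072, 47.92, 66.881, 98.758]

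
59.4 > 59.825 False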